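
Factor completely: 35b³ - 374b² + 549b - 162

(5b - 2)(7b - 9)(b - 9)

Testing divisors of the constant over divisors of the leading coefficient, b = 9 is a root, so (b - 9) divides it; the quotient is 35b² - 59b + 18.
The remaining quadratic factors as (7b - 9)(5b - 2).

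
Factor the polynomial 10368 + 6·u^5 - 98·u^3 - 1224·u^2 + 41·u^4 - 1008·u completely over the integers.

(2·u - 9)·(3·u - 8)·(u + 6)·(u^2 + 8·u + 24)

By the rational root theorem, u = 8/3 is a root, so (3·u - 8) divides it; the quotient is 2·u^4 + 19·u^3 + 18·u^2 - 360·u - 1296.
Then u = -6 is a root, so (u + 6) divides it; the quotient is 2·u^3 + 7·u^2 - 24·u - 216.
Next, u = 9/2 is a root, giving the factor (2·u - 9) and quotient u^2 + 8·u + 24.
The quadratic u^2 + 8·u + 24 has discriminant -32 < 0 and is irreducible over ℤ.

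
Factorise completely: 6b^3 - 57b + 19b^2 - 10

Trying the rational-root candidates, b = -1/6 is a root, so (6b + 1) divides it; the quotient is b^2 + 3b - 10.
The remaining quadratic factors as (b + 5)(b - 2).

(6b + 1)(b + 5)(b - 2)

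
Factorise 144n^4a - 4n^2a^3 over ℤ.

Pull out the common factor 4n^2a; 36n^2 - a^2 is a difference of squares.

4an^2(6n - a)(6n + a)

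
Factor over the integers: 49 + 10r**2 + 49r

Need a pair with product 10·49 = 490 and sum 49: that's 14 and 35.
Split the middle term: 10r**2 + 14r + 35r + 49 = 2r(5r + 7) + 7(5r + 7).

(2r + 7)(5r + 7)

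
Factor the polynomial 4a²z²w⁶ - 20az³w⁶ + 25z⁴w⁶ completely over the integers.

w⁶z²(2a - 5z)²

Every term has a factor of z²w⁶; factoring it out leaves 4a² - 20az + 25z².
Recognize a perfect-square trinomial with the parts 2a and 5z.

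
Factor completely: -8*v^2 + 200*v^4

Factor out 8*v^2, leaving 25*v^2 - 1, which is a difference of two squares.

8*v^2*(5*v + 1)*(5*v - 1)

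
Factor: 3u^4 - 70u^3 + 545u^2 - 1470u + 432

Testing divisors of the constant over divisors of the leading coefficient, u = 9 is a root, so (u - 9) is a factor; dividing leaves 3u^3 - 43u^2 + 158u - 48.
Then u = 1/3 is a root, so (3u - 1) is a factor; dividing leaves u^2 - 14u + 48.
The remaining quadratic factors as (u - 8)(u - 6).

(3u - 1)(u - 6)(u - 8)(u - 9)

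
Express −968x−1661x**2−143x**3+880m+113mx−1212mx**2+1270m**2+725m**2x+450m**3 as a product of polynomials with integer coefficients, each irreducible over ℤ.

Group: 5m(90m**2−89mx+110m−11x**2−121x) + (13x+8)(90m**2−89mx+110m−11x**2−121x); both groups contain (90m**2−89mx+110m−11x**2−121x), so (5m+13x+8) is a factor with cofactor 90m**2−89mx+110m−11x**2−121x.
The cofactor groups again: 90m**2−89mx+110m−11x**2−121x = 9m(10m−11x) + (x+11)(10m−11x); both groups contain (10m−11x), giving (9m+x+11)(10m−11x).

(10m−11x)(5m+13x+8)(9m+x+11)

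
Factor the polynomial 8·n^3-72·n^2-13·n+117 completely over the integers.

Group as (8·n^3-13·n) + (-72·n^2+117) = n·(8·n^2-13) - 9·(8·n^2-13).
Both groups share the factor (8·n^2-13).

(n-9)·(8·n^2-13)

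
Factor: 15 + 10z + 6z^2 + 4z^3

Group as (4z^3 + 10z) + (6z^2 + 15) = 2z(2z^2 + 5) + 3(2z^2 + 5).
Both groups share the factor (2z^2 + 5).

(2z + 3)(2z^2 + 5)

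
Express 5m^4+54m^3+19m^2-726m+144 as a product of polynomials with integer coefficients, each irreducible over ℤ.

(5m-1)(m+6)(m+8)(m-3)

Among the possible rational roots, m = -6 is a root, so (m+6) is a factor; dividing leaves 5m^3+24m^2-125m+24.
Then m = -8 is a root, so (m+8) divides it; the quotient is 5m^2-16m+3.
The remaining quadratic factors as (5m-1)(m-3).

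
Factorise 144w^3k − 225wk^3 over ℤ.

9kw(4w − 5k)(4w + 5k)

Every term has a factor of 9wk. Then 16w^2 − 25k^2 = (4w)² − (5k)².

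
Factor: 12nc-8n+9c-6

Group as (12nc-8n) + (9c-6) = 4n(3c-2) + 3(3c-2).
Both groups share the factor (3c-2).

(3c-2)(4n+3)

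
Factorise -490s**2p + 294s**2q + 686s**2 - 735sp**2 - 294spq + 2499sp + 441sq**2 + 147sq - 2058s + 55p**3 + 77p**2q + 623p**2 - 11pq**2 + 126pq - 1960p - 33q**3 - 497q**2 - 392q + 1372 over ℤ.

-(14s - p - q - 14)(7s + 11p + 11q - 14)(5p - 3q - 7)

Group: 7s(-70sp + 42sq + 98s + 5p**2 + 2pq + 63p - 3q**2 - 49q - 98) + (11p + 11q - 14)(-70sp + 42sq + 98s + 5p**2 + 2pq + 63p - 3q**2 - 49q - 98); both groups contain (-70sp + 42sq + 98s + 5p**2 + 2pq + 63p - 3q**2 - 49q - 98), so (7s + 11p + 11q - 14) is a factor with cofactor -70sp + 42sq + 98s + 5p**2 + 2pq + 63p - 3q**2 - 49q - 98.
The cofactor groups again: -70sp + 42sq + 98s + 5p**2 + 2pq + 63p - 3q**2 - 49q - 98 = -14s(5p - 3q - 7) + (p + q + 14)(5p - 3q - 7); both groups contain (5p - 3q - 7), giving -(14s - p - q - 14)(5p - 3q - 7).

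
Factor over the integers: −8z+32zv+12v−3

Group as (32zv−8z) + (12v−3) = 8z(4v−1) + 3(4v−1).
Both groups share the factor (4v−1).

(4v−1)(8z+3)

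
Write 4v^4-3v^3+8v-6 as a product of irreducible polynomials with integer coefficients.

(4v-3)(v^3+2)

Group as (4v^4+8v) + (-3v^3-6) = 4v(v^3+2) - 3(v^3+2).
Both groups share the factor (v^3+2).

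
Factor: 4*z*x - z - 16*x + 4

(4*x - 1)*(z - 4)

Group as (4*z*x - z) + (-16*x + 4) = z*(4*x - 1) - 4*(4*x - 1).
Both groups share the factor (4*x - 1).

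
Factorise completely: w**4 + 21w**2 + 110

(w**2 + 10)(w**2 + 11)

Substitute u = w**2 to get a quadratic in u, then factor.
w**2 + 11 is irreducible over ℤ (always positive, so no real roots).
w**2 + 10 is irreducible over ℤ (always positive, so no real roots).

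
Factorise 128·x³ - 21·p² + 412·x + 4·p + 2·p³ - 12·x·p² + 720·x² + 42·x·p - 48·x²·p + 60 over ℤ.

(2·x - p + 10)·(8·x - p + 2)·(8·x + 2·p + 3)

Group: 2·x·(64·x² + 8·x·p + 40·x - 2·p² + p + 6) + (-p + 10)·(64·x² + 8·x·p + 40·x - 2·p² + p + 6); both groups contain (64·x² + 8·x·p + 40·x - 2·p² + p + 6), so (2·x - p + 10) is a factor with cofactor 64·x² + 8·x·p + 40·x - 2·p² + p + 6.
The cofactor groups again: 64·x² + 8·x·p + 40·x - 2·p² + p + 6 = 8·x·(8·x + 2·p + 3) + (-p + 2)·(8·x + 2·p + 3); both groups contain (8·x + 2·p + 3), giving (8·x - p + 2)·(8·x + 2·p + 3).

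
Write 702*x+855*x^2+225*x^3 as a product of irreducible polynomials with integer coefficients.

9*x*(5*x+13)*(5*x+6)

Pull out the common factor 9*x, then factor the remaining trinomial.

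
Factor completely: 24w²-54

Every term has a factor of 6. Then 4w²-9 = (2w)² − (3)².

6(2w+3)(2w-3)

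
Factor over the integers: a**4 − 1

(a + 1)(a − 1)(a**2 + 1)

Difference of squares twice: with A = a and B = 1, A⁴ − B⁴ = (A² − B²)(A² + B²), and A² − B² factors again.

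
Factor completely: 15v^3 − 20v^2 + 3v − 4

Group as (15v^3 + 3v) + (−20v^2 − 4) = 3v(5v^2 + 1) − 4(5v^2 + 1).
Both groups share the factor (5v^2 + 1).

(3v − 4)(5v^2 + 1)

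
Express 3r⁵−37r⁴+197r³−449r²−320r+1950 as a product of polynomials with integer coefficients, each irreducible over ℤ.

Testing divisors of the constant over divisors of the leading coefficient, r = 3 is a root, so (r−3) is a factor; dividing leaves 3r⁴−28r³+113r²−110r−650.
Continuing, r = 5 is a root, so (r−5) is a factor; dividing leaves 3r³−13r²+48r+130.
Continuing, r = −5/3 is a root, giving the factor (3r+5) and quotient r²−6r+26.
The quadratic r²−6r+26 has discriminant −68 < 0 and is irreducible over ℤ.

(3r+5)(r−3)(r−5)(r²−6r+26)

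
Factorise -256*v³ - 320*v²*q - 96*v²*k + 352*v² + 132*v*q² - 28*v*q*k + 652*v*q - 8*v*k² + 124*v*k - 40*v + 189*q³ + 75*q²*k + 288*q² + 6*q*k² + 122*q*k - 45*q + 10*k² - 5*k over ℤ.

Group: 8*v*(-32*v² - 4*v*q - 8*v*k + 44*v + 21*q² + 6*q*k + 32*q + 10*k - 5) + (9*q + k)*(-32*v² - 4*v*q - 8*v*k + 44*v + 21*q² + 6*q*k + 32*q + 10*k - 5); both groups contain (-32*v² - 4*v*q - 8*v*k + 44*v + 21*q² + 6*q*k + 32*q + 10*k - 5), so (8*v + 9*q + k) is a factor with cofactor -32*v² - 4*v*q - 8*v*k + 44*v + 21*q² + 6*q*k + 32*q + 10*k - 5.
The cofactor groups again: -32*v² - 4*v*q - 8*v*k + 44*v + 21*q² + 6*q*k + 32*q + 10*k - 5 = -4*v*(8*v + 7*q + 2*k - 1) + (3*q + 5)*(8*v + 7*q + 2*k - 1); both groups contain (8*v + 7*q + 2*k - 1), giving -(4*v - 3*q - 5)*(8*v + 7*q + 2*k - 1).

-(4*v - 3*q - 5)*(8*v + 7*q + 2*k - 1)*(8*v + 9*q + k)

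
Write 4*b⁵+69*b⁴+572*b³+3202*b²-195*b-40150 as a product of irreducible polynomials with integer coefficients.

(4*b-11)*(b+10)*(b+5)*(b²+5*b+73)

Among the possible rational roots, b = 11/4 is a root, so (4*b-11) divides it; the quotient is b⁴+20*b³+198*b²+1345*b+3650.
Then b = -5 is a root, so (b+5) is a factor; dividing leaves b³+15*b²+123*b+730.
Next, b = -10 is a root, so (b+10) is a factor; dividing leaves b²+5*b+73.
The quadratic b²+5*b+73 has discriminant -267 < 0 and is irreducible over ℤ.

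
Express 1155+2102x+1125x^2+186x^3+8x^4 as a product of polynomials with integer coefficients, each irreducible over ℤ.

(2x+11)(4x+7)(x+1)(x+15)

Testing divisors of the constant over divisors of the leading coefficient, x = −15 is a root, so (x+15) divides it; the quotient is 8x^3+66x^2+135x+77.
Then x = −7/4 is a root, so (4x+7) is a factor; dividing leaves 2x^2+13x+11.
The remaining quadratic factors as (2x+11)(x+1).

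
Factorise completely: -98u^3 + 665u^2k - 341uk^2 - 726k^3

Group: u(-98u^2 + 77uk + 121k^2) - 6k(-98u^2 + 77uk + 121k^2); both groups contain (-98u^2 + 77uk + 121k^2), so (u - 6k) is a factor with cofactor -98u^2 + 77uk + 121k^2.
The cofactor groups again: -98u^2 + 77uk + 121k^2 = -7u(14u + 11k) + 11k(14u + 11k); both groups contain (14u + 11k), giving -(7u - 11k)(14u + 11k).

-(7u - 11k)(u - 6k)(14u + 11k)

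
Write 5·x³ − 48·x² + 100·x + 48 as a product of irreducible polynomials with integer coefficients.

By the rational root theorem, x = 6 is a root, giving the factor (x − 6) and quotient 5·x² − 18·x − 8.
The remaining quadratic factors as (5·x + 2)(x − 4).

(5·x + 2)·(x − 4)·(x − 6)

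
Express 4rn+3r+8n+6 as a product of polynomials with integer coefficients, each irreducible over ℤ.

Group as (4rn+3r) + (8n+6) = r(4n+3) + 2(4n+3).
Both groups share the factor (4n+3).

(4n+3)(r+2)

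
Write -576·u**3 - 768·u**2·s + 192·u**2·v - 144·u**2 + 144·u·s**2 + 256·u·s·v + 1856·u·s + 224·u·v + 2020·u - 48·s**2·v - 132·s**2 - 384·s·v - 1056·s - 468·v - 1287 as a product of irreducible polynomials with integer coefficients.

Group: 4·u·(-144·u**2 + 24·u·s + 48·u·v + 288·u - 8·s·v - 22·s - 52·v - 143) + (6·s + 9)·(-144·u**2 + 24·u·s + 48·u·v + 288·u - 8·s·v - 22·s - 52·v - 143); both groups contain (-144·u**2 + 24·u·s + 48·u·v + 288·u - 8·s·v - 22·s - 52·v - 143), so (4·u + 6·s + 9) is a factor with cofactor -144·u**2 + 24·u·s + 48·u·v + 288·u - 8·s·v - 22·s - 52·v - 143.
The cofactor groups again: -144·u**2 + 24·u·s + 48·u·v + 288·u - 8·s·v - 22·s - 52·v - 143 = -12·u·(12·u - 2·s - 13) + (4·v + 11)·(12·u - 2·s - 13); both groups contain (12·u - 2·s - 13), giving -(12·u - 4·v - 11)·(12·u - 2·s - 13).

-(12·u - 2·s - 13)·(12·u - 4·v - 11)·(4·u + 6·s + 9)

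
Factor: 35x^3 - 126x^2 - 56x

Pull out the common factor 7x, then factor the remaining trinomial.

7x(5x + 2)(x - 4)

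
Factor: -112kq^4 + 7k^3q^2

7kq^2(k + 4q)(k - 4q)

Factor out 7kq^2, leaving k^2 - 16q^2, which is a difference of two squares.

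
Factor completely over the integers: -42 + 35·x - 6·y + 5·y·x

Group as (5·y·x - 6·y) + (35·x - 42) = y·(5·x - 6) + 7·(5·x - 6).
Both groups share the factor (5·x - 6).

(5·x - 6)·(y + 7)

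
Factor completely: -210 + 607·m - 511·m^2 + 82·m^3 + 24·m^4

Testing divisors of the constant over divisors of the leading coefficient, m = -7 is a root, so (m + 7) is a factor; dividing leaves 24·m^3 - 86·m^2 + 91·m - 30.
Then m = 3/4 is a root, so (4·m - 3) divides it; the quotient is 6·m^2 - 17·m + 10.
The remaining quadratic factors as (6·m - 5)(m - 2).

(4·m - 3)·(6·m - 5)·(m + 7)·(m - 2)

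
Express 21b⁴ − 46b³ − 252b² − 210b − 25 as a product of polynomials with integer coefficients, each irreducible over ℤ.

(3b + 5)(7b + 1)(b + 1)(b − 5)

Among the possible rational roots, b = 5 is a root, so (b − 5) divides it; the quotient is 21b³ + 59b² + 43b + 5.
Then b = −1/7 is a root, so (7b + 1) is a factor; dividing leaves 3b² + 8b + 5.
The remaining quadratic factors as (3b + 5)(b + 1).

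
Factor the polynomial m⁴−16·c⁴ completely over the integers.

(m−2·c)·(m+2·c)·(m²+4·c²)

Difference of squares twice: with A = m and B = 2·c, A⁴ − B⁴ = (A² − B²)(A² + B²), and A² − B² factors again.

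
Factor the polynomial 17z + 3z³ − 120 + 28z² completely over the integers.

Trying the rational-root candidates, z = −3 is a root, so (z + 3) is a factor; dividing leaves 3z² + 19z − 40.
The remaining quadratic factors as (3z − 5)(z + 8).

(3z − 5)(z + 3)(z + 8)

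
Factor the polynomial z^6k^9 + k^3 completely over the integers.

k^3(z^2k^2 + 1)(z^4k^4 - z^2k^2 + 1)

Factor out k^3 first: what remains is z^6k^6 + 1.
Recognize a sum of cubes with the parts 1 and z^2k^2.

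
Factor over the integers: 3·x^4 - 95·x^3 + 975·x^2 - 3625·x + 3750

(3·x - 5)·(x - 10)·(x - 15)·(x - 5)

Among the possible rational roots, x = 15 is a root, giving the factor (x - 15) and quotient 3·x^3 - 50·x^2 + 225·x - 250.
Continuing, x = 5/3 is a root, giving the factor (3·x - 5) and quotient x^2 - 15·x + 50.
The remaining quadratic factors as (x - 10)(x - 5).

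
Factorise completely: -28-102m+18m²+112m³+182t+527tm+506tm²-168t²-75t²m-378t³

Group: 6t(-63t²-86tm-49t-16m²+2m+14) + (-7m-2)(-63t²-86tm-49t-16m²+2m+14); both groups contain (-63t²-86tm-49t-16m²+2m+14), so (6t-7m-2) is a factor with cofactor -63t²-86tm-49t-16m²+2m+14.
The cofactor groups again: -63t²-86tm-49t-16m²+2m+14 = -7t(9t+2m-2) + (-8m-7)(9t+2m-2); both groups contain (9t+2m-2), giving -(7t+8m+7)(9t+2m-2).

-(6t-7m-2)(9t+2m-2)(7t+8m+7)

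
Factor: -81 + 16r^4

(2r + 3)(2r - 3)(4r^2 + 9)

(2r)⁴ − (3)⁴ = ((2r)² − (3)²)((2r)² + (3)²); the first factor splits again, the second (4r^2 + 9) is irreducible.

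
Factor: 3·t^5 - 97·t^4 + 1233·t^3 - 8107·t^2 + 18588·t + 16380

(3·t + 2)·(t - 15)·(t - 6)·(t^2 - 12·t + 91)

Among the possible rational roots, t = 15 is a root, so (t - 15) divides it; the quotient is 3·t^4 - 52·t^3 + 453·t^2 - 1312·t - 1092.
Next, t = 6 is a root, so (t - 6) divides it; the quotient is 3·t^3 - 34·t^2 + 249·t + 182.
Next, t = -2/3 is a root, so (3·t + 2) divides it; the quotient is t^2 - 12·t + 91.
The quadratic t^2 - 12·t + 91 has discriminant -220 < 0 and is irreducible over ℤ.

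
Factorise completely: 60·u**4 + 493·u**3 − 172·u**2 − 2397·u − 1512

(3·u − 7)·(4·u + 3)·(5·u + 9)·(u + 8)

Testing divisors of the constant over divisors of the leading coefficient, u = 7/3 is a root, so (3·u − 7) divides it; the quotient is 20·u**3 + 211·u**2 + 435·u + 216.
Then u = −9/5 is a root, so (5·u + 9) is a factor; dividing leaves 4·u**2 + 35·u + 24.
The remaining quadratic factors as (4·u + 3)(u + 8).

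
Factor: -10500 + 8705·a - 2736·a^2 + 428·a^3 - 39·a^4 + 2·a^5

By the rational root theorem, a = 4 is a root, so (a - 4) divides it; the quotient is 2·a^4 - 31·a^3 + 304·a^2 - 1520·a + 2625.
Then a = 7/2 is a root, so (2·a - 7) is a factor; dividing leaves a^3 - 12·a^2 + 110·a - 375.
Then a = 5 is a root, so (a - 5) is a factor; dividing leaves a^2 - 7·a + 75.
The quadratic a^2 - 7·a + 75 has discriminant -251 < 0 and is irreducible over ℤ.

(2·a - 7)·(a - 4)·(a - 5)·(a^2 - 7·a + 75)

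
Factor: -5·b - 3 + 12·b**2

(3·b + 1)·(4·b - 3)

Need a pair with product 12·(-3) = -36 and sum -5: that's -9 and 4.
Split the middle term: 12·b**2 - 9·b + 4·b - 3 = 3·b·(4·b - 3) + (4·b - 3).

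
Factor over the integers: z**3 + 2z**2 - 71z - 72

Among the possible rational roots, z = -9 is a root, so (z + 9) is a factor; dividing leaves z**2 - 7z - 8.
The remaining quadratic factors as (z + 1)(z - 8).

(z + 1)(z + 9)(z - 8)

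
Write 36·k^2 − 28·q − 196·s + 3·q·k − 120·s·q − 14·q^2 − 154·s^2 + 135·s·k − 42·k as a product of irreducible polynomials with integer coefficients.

Group: −14·s·(11·s + 7·q − 12·k + 14) + (−2·q − 3·k)·(11·s + 7·q − 12·k + 14); both groups contain (11·s + 7·q − 12·k + 14).

−(11·s + 7·q − 12·k + 14)·(14·s + 2·q + 3·k)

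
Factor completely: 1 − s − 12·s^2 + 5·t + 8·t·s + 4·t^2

(4·t − 4·s + 1)·(t + 3·s + 1)

Group: 4·t·(t + 3·s + 1) + (−4·s + 1)·(t + 3·s + 1); both groups contain (t + 3·s + 1).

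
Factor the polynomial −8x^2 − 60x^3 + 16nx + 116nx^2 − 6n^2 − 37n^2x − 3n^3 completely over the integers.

Group: n(−3n^2 + 8nx − 4x^2) + (15x + 2)(−3n^2 + 8nx − 4x^2); both groups contain (−3n^2 + 8nx − 4x^2), so (n + 15x + 2) is a factor with cofactor −3n^2 + 8nx − 4x^2.
The cofactor groups again: −3n^2 + 8nx − 4x^2 = −3n(n − 2x) + 2x(n − 2x); both groups contain (n − 2x), giving −(3n − 2x)(n − 2x).

−(3n − 2x)(n + 15x + 2)(n − 2x)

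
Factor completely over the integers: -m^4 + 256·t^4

Difference of squares twice: with A = 4·t and B = m, A⁴ − B⁴ = (A² − B²)(A² + B²), and A² − B² factors again.

(4·t - m)·(4·t + m)·(16·t^2 + m^2)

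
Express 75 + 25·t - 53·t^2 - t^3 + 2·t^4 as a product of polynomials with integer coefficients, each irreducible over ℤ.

(2·t - 3)·(t + 1)·(t + 5)·(t - 5)

By the rational root theorem, t = 3/2 is a root, so (2·t - 3) is a factor; dividing leaves t^3 + t^2 - 25·t - 25.
Then t = 5 is a root, giving the factor (t - 5) and quotient t^2 + 6·t + 5.
The remaining quadratic factors as (t + 1)(t + 5).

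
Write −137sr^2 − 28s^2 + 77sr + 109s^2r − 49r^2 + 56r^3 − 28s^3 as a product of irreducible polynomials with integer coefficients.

−(4s − 7r)(7s − 8r + 7)(s − r)

Group: 7s(−4s^2 + 11sr − 7r^2) + (−8r + 7)(−4s^2 + 11sr − 7r^2); both groups contain (−4s^2 + 11sr − 7r^2), so (7s − 8r + 7) is a factor with cofactor −4s^2 + 11sr − 7r^2.
The cofactor groups again: −4s^2 + 11sr − 7r^2 = −s(4s − 7r) + r(4s − 7r); both groups contain (4s − 7r), giving −(s − r)(4s − 7r).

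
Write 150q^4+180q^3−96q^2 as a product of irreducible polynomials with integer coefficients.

Pull out the common factor 6q^2, then factor the remaining trinomial.

6q^2(5q+8)(5q−2)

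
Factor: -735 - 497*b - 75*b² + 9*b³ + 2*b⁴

By the rational root theorem, b = -7/2 is a root, giving the factor (2*b + 7) and quotient b³ + b² - 41*b - 105.
Then b = 7 is a root, giving the factor (b - 7) and quotient b² + 8*b + 15.
The remaining quadratic factors as (b + 3)(b + 5).

(2*b + 7)*(b + 3)*(b + 5)*(b - 7)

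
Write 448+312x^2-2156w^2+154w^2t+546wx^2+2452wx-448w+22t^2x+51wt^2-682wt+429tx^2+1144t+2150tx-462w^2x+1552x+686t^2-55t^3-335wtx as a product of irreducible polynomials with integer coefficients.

Group: 11w(14wt-42wx-196w+11t^2-33tx-146t-24x-112) + (-5t-13x-4)(14wt-42wx-196w+11t^2-33tx-146t-24x-112); both groups contain (14wt-42wx-196w+11t^2-33tx-146t-24x-112), so (11w-5t-13x-4) is a factor with cofactor 14wt-42wx-196w+11t^2-33tx-146t-24x-112.
The cofactor groups again: 14wt-42wx-196w+11t^2-33tx-146t-24x-112 = 14w(t-3x-14) + (11t+8)(t-3x-14); both groups contain (t-3x-14), giving (14w+11t+8)(t-3x-14).

(11w-5t-13x-4)(14w+11t+8)(t-3x-14)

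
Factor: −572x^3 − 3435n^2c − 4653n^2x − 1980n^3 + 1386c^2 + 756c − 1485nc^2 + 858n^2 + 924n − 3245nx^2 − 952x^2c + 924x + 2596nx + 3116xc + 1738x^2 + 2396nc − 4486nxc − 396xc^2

−(12n + 13x + 11c + 6)(15n + 4x − 14)(11n + 11x + 9c)

Group: 12n(−165n^2 − 209nx − 135nc + 154n − 44x^2 − 36xc + 154x + 126c) + (13x + 11c + 6)(−165n^2 − 209nx − 135nc + 154n − 44x^2 − 36xc + 154x + 126c); both groups contain (−165n^2 − 209nx − 135nc + 154n − 44x^2 − 36xc + 154x + 126c), so (12n + 13x + 11c + 6) is a factor with cofactor −165n^2 − 209nx − 135nc + 154n − 44x^2 − 36xc + 154x + 126c.
The cofactor groups again: −165n^2 − 209nx − 135nc + 154n − 44x^2 − 36xc + 154x + 126c = −15n(11n + 11x + 9c) + (−4x + 14)(11n + 11x + 9c); both groups contain (11n + 11x + 9c), giving −(15n + 4x − 14)(11n + 11x + 9c).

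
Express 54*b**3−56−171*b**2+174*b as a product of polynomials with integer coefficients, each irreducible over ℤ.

Testing divisors of the constant over divisors of the leading coefficient, b = 2/3 is a root, giving the factor (3*b−2) and quotient 18*b**2−45*b+28.
The remaining quadratic factors as (6*b−7)(3*b−4).

(3*b−2)*(3*b−4)*(6*b−7)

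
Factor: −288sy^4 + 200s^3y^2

Every term has a factor of 8sy^2. Then 25s^2 − 36y^2 = (5s)² − (6y)².

8sy^2(5s + 6y)(5s − 6y)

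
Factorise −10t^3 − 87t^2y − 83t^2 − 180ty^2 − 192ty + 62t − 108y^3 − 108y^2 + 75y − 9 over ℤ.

−(2t + 3y − 1)(5t + 6y − 1)(t + 6y + 9)

Group: t(−10t^2 − 27ty + 7t − 18y^2 + 9y − 1) + (6y + 9)(−10t^2 − 27ty + 7t − 18y^2 + 9y − 1); both groups contain (−10t^2 − 27ty + 7t − 18y^2 + 9y − 1), so (t + 6y + 9) is a factor with cofactor −10t^2 − 27ty + 7t − 18y^2 + 9y − 1.
The cofactor groups again: −10t^2 − 27ty + 7t − 18y^2 + 9y − 1 = −2t(5t + 6y − 1) + (−3y + 1)(5t + 6y − 1); both groups contain (5t + 6y − 1), giving −(2t + 3y − 1)(5t + 6y − 1).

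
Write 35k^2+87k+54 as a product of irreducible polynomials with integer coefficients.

(5k+6)(7k+9)

Need a pair with product 35·54 = 1890 and sum 87: that's 42 and 45.
Split the middle term: 35k^2+42k + 45k+54 = 7k(5k+6) + 9(5k+6).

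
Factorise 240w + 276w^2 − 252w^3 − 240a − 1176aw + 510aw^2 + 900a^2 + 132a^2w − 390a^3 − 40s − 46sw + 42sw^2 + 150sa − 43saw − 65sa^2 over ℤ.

−(13a − 7w − 4)(5a + 6w − 10)(s + 6a − 6w)

Group: s(−65a^2 − 43aw + 150a + 42w^2 − 46w − 40) + (6a − 6w)(−65a^2 − 43aw + 150a + 42w^2 − 46w − 40); both groups contain (−65a^2 − 43aw + 150a + 42w^2 − 46w − 40), so (s + 6a − 6w) is a factor with cofactor −65a^2 − 43aw + 150a + 42w^2 − 46w − 40.
The cofactor groups again: −65a^2 − 43aw + 150a + 42w^2 − 46w − 40 = −5a(13a − 7w − 4) + (−6w + 10)(13a − 7w − 4); both groups contain (13a − 7w − 4), giving −(5a + 6w − 10)(13a − 7w − 4).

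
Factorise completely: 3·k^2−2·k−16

(3·k−8)·(k+2)

Need a pair with product 3·(−16) = −48 and sum −2: that's 6 and −8.
Split the middle term: 3·k^2+6·k − 8·k−16 = 3·k·(k+2) − 8·(k+2).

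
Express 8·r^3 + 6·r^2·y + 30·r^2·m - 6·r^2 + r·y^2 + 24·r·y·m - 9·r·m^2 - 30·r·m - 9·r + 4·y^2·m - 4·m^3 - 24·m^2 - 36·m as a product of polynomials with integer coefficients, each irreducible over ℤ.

Group: 2·r·(4·r^2 + r·y + 17·r·m + 3·r + 4·y·m + 4·m^2 + 12·m) + (y - m - 3)·(4·r^2 + r·y + 17·r·m + 3·r + 4·y·m + 4·m^2 + 12·m); both groups contain (4·r^2 + r·y + 17·r·m + 3·r + 4·y·m + 4·m^2 + 12·m), so (2·r + y - m - 3) is a factor with cofactor 4·r^2 + r·y + 17·r·m + 3·r + 4·y·m + 4·m^2 + 12·m.
The cofactor groups again: 4·r^2 + r·y + 17·r·m + 3·r + 4·y·m + 4·m^2 + 12·m = r·(4·r + y + m + 3) + 4·m·(4·r + y + m + 3); both groups contain (4·r + y + m + 3), giving (r + 4·m)·(4·r + y + m + 3).

(2·r + y - m - 3)·(r + 4·m)·(4·r + y + m + 3)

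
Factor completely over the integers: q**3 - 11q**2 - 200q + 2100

Trying the rational-root candidates, q = -14 is a root, so (q + 14) is a factor; dividing leaves q**2 - 25q + 150.
The remaining quadratic factors as (q - 15)(q - 10).

(q + 14)(q - 10)(q - 15)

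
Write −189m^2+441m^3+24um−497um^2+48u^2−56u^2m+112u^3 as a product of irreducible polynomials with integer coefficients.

(4u−7m)(7u−7m+3)(4u+9m)

Group: 7u(16u^2+8um−63m^2) + (−7m+3)(16u^2+8um−63m^2); both groups contain (16u^2+8um−63m^2), so (7u−7m+3) is a factor with cofactor 16u^2+8um−63m^2.
The cofactor groups again: 16u^2+8um−63m^2 = 4u(4u−7m) + 9m(4u−7m); both groups contain (4u−7m), giving (4u+9m)(4u−7m).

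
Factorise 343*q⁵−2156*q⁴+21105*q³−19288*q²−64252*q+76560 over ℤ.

By the rational root theorem, q = −12/7 is a root, giving the factor (7*q+12) and quotient 49*q⁴−392*q³+3687*q²−9076*q+6380.
Continuing, q = 11/7 is a root, so (7*q−11) divides it; the quotient is 7*q³−45*q²+456*q−580.
Then q = 10/7 is a root, so (7*q−10) divides it; the quotient is q²−5*q+58.
The quadratic q²−5*q+58 has discriminant −207 < 0 and is irreducible over ℤ.

(7*q+12)*(7*q−10)*(7*q−11)*(q²−5*q+58)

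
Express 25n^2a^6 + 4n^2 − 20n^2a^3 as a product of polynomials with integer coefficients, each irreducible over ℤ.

Factor out n^2 first: what remains is 25a^6 − 20a^3 + 4.
Recognize a perfect-square trinomial with the parts 5a^3 and 2.

n^2(5a^3 − 2)^2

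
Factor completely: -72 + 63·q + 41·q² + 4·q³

(4·q - 3)·(q + 3)·(q + 8)

By the rational root theorem, q = 3/4 is a root, so (4·q - 3) is a factor; dividing leaves q² + 11·q + 24.
The remaining quadratic factors as (q + 8)(q + 3).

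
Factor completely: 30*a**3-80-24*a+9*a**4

Group as (9*a**4-24*a) + (30*a**3-80) = 3*a*(3*a**3-8) + 10*(3*a**3-8).
Both groups share the factor (3*a**3-8).

(3*a+10)*(3*a**3-8)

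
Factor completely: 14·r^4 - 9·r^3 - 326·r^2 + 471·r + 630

(2·r - 7)·(7·r + 6)·(r + 5)·(r - 3)

Testing divisors of the constant over divisors of the leading coefficient, r = 3 is a root, so (r - 3) divides it; the quotient is 14·r^3 + 33·r^2 - 227·r - 210.
Next, r = 7/2 is a root, giving the factor (2·r - 7) and quotient 7·r^2 + 41·r + 30.
The remaining quadratic factors as (7·r + 6)(r + 5).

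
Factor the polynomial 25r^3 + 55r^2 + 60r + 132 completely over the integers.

(5r + 11)(5r^2 + 12)

Group as (25r^3 + 60r) + (55r^2 + 132) = 5r(5r^2 + 12) + 11(5r^2 + 12).
Both groups share the factor (5r^2 + 12).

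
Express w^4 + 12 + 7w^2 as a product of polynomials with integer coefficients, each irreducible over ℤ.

(w^2 + 3)(w^2 + 4)

Substitute u = w^2 to get a quadratic in u, then factor.
w^2 + 4 is irreducible over ℤ (sum of squares).
w^2 + 3 is irreducible over ℤ (always positive, so no real roots).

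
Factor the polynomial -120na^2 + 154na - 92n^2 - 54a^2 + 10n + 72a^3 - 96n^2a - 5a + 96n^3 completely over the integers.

(8n - 12a - 1)(2n - a)(6n + 6a - 5)

Group: 2n(48n^2 - 24na - 46n - 72a^2 + 54a + 5) - a(48n^2 - 24na - 46n - 72a^2 + 54a + 5); both groups contain (48n^2 - 24na - 46n - 72a^2 + 54a + 5), so (2n - a) is a factor with cofactor 48n^2 - 24na - 46n - 72a^2 + 54a + 5.
The cofactor groups again: 48n^2 - 24na - 46n - 72a^2 + 54a + 5 = 6n(8n - 12a - 1) + (6a - 5)(8n - 12a - 1); both groups contain (8n - 12a - 1), giving (6n + 6a - 5)(8n - 12a - 1).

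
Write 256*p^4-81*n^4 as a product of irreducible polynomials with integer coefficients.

(4*p-3*n)*(4*p+3*n)*(16*p^2+9*n^2)

Write as (16*p^2)² − (9*n^2)², then factor 16*p^2-9*n^2 once more.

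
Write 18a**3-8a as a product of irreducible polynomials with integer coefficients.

Pull out the common factor 2a; 9a**2-4 is a difference of squares.

2a(3a+2)(3a-2)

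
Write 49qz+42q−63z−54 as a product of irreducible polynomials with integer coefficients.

Group as (49qz+42q) + (−63z−54) = 7q(7z+6) − 9(7z+6).
Both groups share the factor (7z+6).

(7q−9)(7z+6)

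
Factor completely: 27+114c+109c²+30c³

By the rational root theorem, c = −1/3 is a root, so (3c+1) is a factor; dividing leaves 10c²+33c+27.
The remaining quadratic factors as (2c+3)(5c+9).

(2c+3)(3c+1)(5c+9)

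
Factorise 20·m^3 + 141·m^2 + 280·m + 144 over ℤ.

(4·m + 9)·(5·m + 4)·(m + 4)

By the rational root theorem, m = -4/5 is a root, so (5·m + 4) divides it; the quotient is 4·m^2 + 25·m + 36.
The remaining quadratic factors as (4·m + 9)(m + 4).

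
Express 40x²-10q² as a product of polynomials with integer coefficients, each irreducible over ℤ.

Every term has a factor of 10. Then 4x²-q² = (2x)² − (q)².

10(2x-q)(2x+q)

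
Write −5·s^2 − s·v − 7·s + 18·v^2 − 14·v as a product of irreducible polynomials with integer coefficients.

Group: −5·s·(s + 2·v) + (9·v − 7)·(s + 2·v); both groups contain (s + 2·v).

−(5·s − 9·v + 7)·(s + 2·v)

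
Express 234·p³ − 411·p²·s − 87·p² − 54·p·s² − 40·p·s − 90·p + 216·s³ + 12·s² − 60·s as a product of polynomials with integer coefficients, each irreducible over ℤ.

Group: 6·p·(39·p² − 10·p·s + 18·p − 24·s² + 12·s) + (−9·s − 5)·(39·p² − 10·p·s + 18·p − 24·s² + 12·s); both groups contain (39·p² − 10·p·s + 18·p − 24·s² + 12·s), so (6·p − 9·s − 5) is a factor with cofactor 39·p² − 10·p·s + 18·p − 24·s² + 12·s.
The cofactor groups again: 39·p² − 10·p·s + 18·p − 24·s² + 12·s = 13·p·(3·p + 2·s) + (−12·s + 6)·(3·p + 2·s); both groups contain (3·p + 2·s), giving (13·p − 12·s + 6)·(3·p + 2·s).

(13·p − 12·s + 6)·(3·p + 2·s)·(6·p − 9·s − 5)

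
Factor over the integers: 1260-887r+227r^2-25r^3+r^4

(r-4)(r-5)(r-7)(r-9)

Among the possible rational roots, r = 4 is a root, giving the factor (r-4) and quotient r^3-21r^2+143r-315.
Continuing, r = 7 is a root, so (r-7) is a factor; dividing leaves r^2-14r+45.
The remaining quadratic factors as (r-9)(r-5).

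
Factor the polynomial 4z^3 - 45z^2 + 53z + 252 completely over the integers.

(4z + 7)(z - 4)(z - 9)

By the rational root theorem, z = 4 is a root, so (z - 4) divides it; the quotient is 4z^2 - 29z - 63.
The remaining quadratic factors as (4z + 7)(z - 9).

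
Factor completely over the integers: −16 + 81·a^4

(3·a + 2)·(3·a − 2)·(9·a^2 + 4)

Write as (9·a^2)² − (4)², then factor 9·a^2 − 4 once more.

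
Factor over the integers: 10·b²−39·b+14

Need a pair with product 10·14 = 140 and sum −39: that's −4 and −35.
Split the middle term: 10·b²−4·b − 35·b+14 = 2·b·(5·b−2) − 7·(5·b−2).

(2·b−7)·(5·b−2)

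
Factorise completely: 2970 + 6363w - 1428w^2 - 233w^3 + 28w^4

Trying the rational-root candidates, w = 11 is a root, so (w - 11) is a factor; dividing leaves 28w^3 + 75w^2 - 603w - 270.
Then w = 15/4 is a root, so (4w - 15) divides it; the quotient is 7w^2 + 45w + 18.
The remaining quadratic factors as (w + 6)(7w + 3).

(4w - 15)(7w + 3)(w + 6)(w - 11)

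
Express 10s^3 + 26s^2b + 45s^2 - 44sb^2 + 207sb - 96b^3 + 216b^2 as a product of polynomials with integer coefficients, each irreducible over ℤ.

Group: 2s(5s^2 + 23sb + 24b^2) + (-4b + 9)(5s^2 + 23sb + 24b^2); both groups contain (5s^2 + 23sb + 24b^2), so (2s - 4b + 9) is a factor with cofactor 5s^2 + 23sb + 24b^2.
The cofactor groups again: 5s^2 + 23sb + 24b^2 = 5s(s + 3b) + 8b(s + 3b); both groups contain (s + 3b), giving (5s + 8b)(s + 3b).

(2s - 4b + 9)(s + 3b)(5s + 8b)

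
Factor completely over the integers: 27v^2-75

3(3v+5)(3v-5)

Every term has a factor of 3. Then 9v^2-25 = (3v)² − (5)².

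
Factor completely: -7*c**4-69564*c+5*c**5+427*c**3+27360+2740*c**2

(5*c-2)*(c+10)*(c-8)*(c**2-3*c+171)

Among the possible rational roots, c = 2/5 is a root, giving the factor (5*c-2) and quotient c**4-c**3+85*c**2+582*c-13680.
Next, c = -10 is a root, so (c+10) is a factor; dividing leaves c**3-11*c**2+195*c-1368.
Continuing, c = 8 is a root, so (c-8) is a factor; dividing leaves c**2-3*c+171.
The quadratic c**2-3*c+171 has discriminant -675 < 0 and is irreducible over ℤ.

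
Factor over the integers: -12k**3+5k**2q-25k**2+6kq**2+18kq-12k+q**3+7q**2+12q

Group: k(-12k**2-7kq-25k-q**2-7q-12) - q(-12k**2-7kq-25k-q**2-7q-12); both groups contain (-12k**2-7kq-25k-q**2-7q-12), so (k-q) is a factor with cofactor -12k**2-7kq-25k-q**2-7q-12.
The cofactor groups again: -12k**2-7kq-25k-q**2-7q-12 = -3k(4k+q+3) + (-q-4)(4k+q+3); both groups contain (4k+q+3), giving -(3k+q+4)(4k+q+3).

-(3k+q+4)(4k+q+3)(k-q)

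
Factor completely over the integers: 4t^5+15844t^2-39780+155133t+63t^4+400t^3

Among the possible rational roots, t = 1/4 is a root, so (4t-1) divides it; the quotient is t^4+16t^3+104t^2+3987t+39780.
Next, t = -15 is a root, giving the factor (t+15) and quotient t^3+t^2+89t+2652.
Continuing, t = -12 is a root, so (t+12) divides it; the quotient is t^2-11t+221.
The quadratic t^2-11t+221 has discriminant -763 < 0 and is irreducible over ℤ.

(4t-1)(t+12)(t+15)(t^2-11t+221)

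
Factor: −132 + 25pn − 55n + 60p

Group as (25pn + 60p) + (−55n − 132) = 5p(5n + 12) − 11(5n + 12).
Both groups share the factor (5n + 12).

(5n + 12)(5p − 11)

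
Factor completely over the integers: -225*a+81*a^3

Every term has a factor of 9*a. Then 9*a^2-25 = (3*a)² − (5)².

9*a*(3*a+5)*(3*a-5)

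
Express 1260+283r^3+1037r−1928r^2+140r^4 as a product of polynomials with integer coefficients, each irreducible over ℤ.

Testing divisors of the constant over divisors of the leading coefficient, r = −5 is a root, so (r+5) is a factor; dividing leaves 140r^3−417r^2+157r+252.
Next, r = 9/5 is a root, giving the factor (5r−9) and quotient 28r^2−33r−28.
The remaining quadratic factors as (4r−7)(7r+4).

(4r−7)(5r−9)(7r+4)(r+5)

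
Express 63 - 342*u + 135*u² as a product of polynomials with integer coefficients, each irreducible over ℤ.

9*(3*u - 7)*(5*u - 1)

Pull out the common factor 9, then factor the remaining trinomial.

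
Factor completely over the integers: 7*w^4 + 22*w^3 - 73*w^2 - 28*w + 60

(7*w - 6)*(w + 1)*(w + 5)*(w - 2)

By the rational root theorem, w = -5 is a root, so (w + 5) divides it; the quotient is 7*w^3 - 13*w^2 - 8*w + 12.
Continuing, w = 2 is a root, so (w - 2) is a factor; dividing leaves 7*w^2 + w - 6.
The remaining quadratic factors as (w + 1)(7*w - 6).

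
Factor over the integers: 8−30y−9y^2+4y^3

(4y−1)(y+2)(y−4)

Trying the rational-root candidates, y = 1/4 is a root, so (4y−1) divides it; the quotient is y^2−2y−8.
The remaining quadratic factors as (y+2)(y−4).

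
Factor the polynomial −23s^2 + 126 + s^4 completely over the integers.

Substitute u = s^2 to get a quadratic in u, then factor.
s^2 − 9 is a difference of squares.
s^2 − 14 is irreducible over ℤ (14 is not a perfect square).

(s + 3)(s − 3)(s^2 − 14)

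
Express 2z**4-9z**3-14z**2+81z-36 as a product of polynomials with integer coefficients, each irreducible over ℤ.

Testing divisors of the constant over divisors of the leading coefficient, z = 4 is a root, so (z-4) divides it; the quotient is 2z**3-z**2-18z+9.
Continuing, z = 3 is a root, so (z-3) is a factor; dividing leaves 2z**2+5z-3.
The remaining quadratic factors as (2z-1)(z+3).

(2z-1)(z+3)(z-3)(z-4)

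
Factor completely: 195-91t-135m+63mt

(7t-15)(9m-13)

Group as (63mt-135m) + (-91t+195) = 9m(7t-15) - 13(7t-15).
Both groups share the factor (7t-15).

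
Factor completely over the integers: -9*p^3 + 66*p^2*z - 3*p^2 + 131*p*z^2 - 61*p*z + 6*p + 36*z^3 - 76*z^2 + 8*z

-(3*p + 4*z)*(3*p + z - 2)*(p - 9*z + 1)

Group: 3*p*(-3*p^2 + 26*p*z - p + 9*z^2 - 19*z + 2) + 4*z*(-3*p^2 + 26*p*z - p + 9*z^2 - 19*z + 2); both groups contain (-3*p^2 + 26*p*z - p + 9*z^2 - 19*z + 2), so (3*p + 4*z) is a factor with cofactor -3*p^2 + 26*p*z - p + 9*z^2 - 19*z + 2.
The cofactor groups again: -3*p^2 + 26*p*z - p + 9*z^2 - 19*z + 2 = -p*(3*p + z - 2) + (9*z - 1)*(3*p + z - 2); both groups contain (3*p + z - 2), giving -(p - 9*z + 1)*(3*p + z - 2).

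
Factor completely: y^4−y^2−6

Substitute u = y^2 to get a quadratic in u, then factor.
y^2+2 is irreducible over ℤ (always positive, so no real roots).
y^2−3 is irreducible over ℤ (3 is not a perfect square).

(y^2+2)(y^2−3)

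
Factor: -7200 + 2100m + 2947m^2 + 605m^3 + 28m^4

(4m + 15)(7m - 8)(m + 15)(m + 4)

Among the possible rational roots, m = -15 is a root, so (m + 15) is a factor; dividing leaves 28m^3 + 185m^2 + 172m - 480.
Continuing, m = -4 is a root, giving the factor (m + 4) and quotient 28m^2 + 73m - 120.
The remaining quadratic factors as (4m + 15)(7m - 8).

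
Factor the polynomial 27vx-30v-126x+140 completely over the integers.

(3v-14)(9x-10)

Group as (27vx-30v) + (-126x+140) = 3v(9x-10) - 14(9x-10).
Both groups share the factor (9x-10).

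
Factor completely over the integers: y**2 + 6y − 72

(y + 12)(y − 6)

Two integers with product −72 and sum 6 are 12 and −6.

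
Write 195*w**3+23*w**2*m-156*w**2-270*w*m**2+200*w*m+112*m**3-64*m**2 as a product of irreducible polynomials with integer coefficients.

(3*w-2*m)*(13*w-8*m)*(5*w+7*m-4)

Group: 3*w*(65*w**2+51*w*m-52*w-56*m**2+32*m) - 2*m*(65*w**2+51*w*m-52*w-56*m**2+32*m); both groups contain (65*w**2+51*w*m-52*w-56*m**2+32*m), so (3*w-2*m) is a factor with cofactor 65*w**2+51*w*m-52*w-56*m**2+32*m.
The cofactor groups again: 65*w**2+51*w*m-52*w-56*m**2+32*m = 13*w*(5*w+7*m-4) - 8*m*(5*w+7*m-4); both groups contain (5*w+7*m-4), giving (13*w-8*m)*(5*w+7*m-4).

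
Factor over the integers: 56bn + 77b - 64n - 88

Group as (56bn + 77b) + (-64n - 88) = 7b(8n + 11) - 8(8n + 11).
Both groups share the factor (8n + 11).

(7b - 8)(8n + 11)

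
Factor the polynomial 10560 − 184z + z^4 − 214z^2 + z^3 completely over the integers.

(z + 10)(z + 11)(z − 12)(z − 8)

Testing divisors of the constant over divisors of the leading coefficient, z = 8 is a root, so (z − 8) is a factor; dividing leaves z^3 + 9z^2 − 142z − 1320.
Then z = −10 is a root, so (z + 10) divides it; the quotient is z^2 − z − 132.
The remaining quadratic factors as (z + 11)(z − 12).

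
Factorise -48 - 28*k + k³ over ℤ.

Testing divisors of the constant over divisors of the leading coefficient, k = -2 is a root, so (k + 2) divides it; the quotient is k² - 2*k - 24.
The remaining quadratic factors as (k - 6)(k + 4).

(k + 2)*(k + 4)*(k - 6)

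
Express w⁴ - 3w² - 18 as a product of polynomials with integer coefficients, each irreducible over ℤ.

Substitute u = w² to get a quadratic in u, then factor.
w² + 3 is irreducible over ℤ (always positive, so no real roots).
w² - 6 is irreducible over ℤ (6 is not a perfect square).

(w² + 3)(w² - 6)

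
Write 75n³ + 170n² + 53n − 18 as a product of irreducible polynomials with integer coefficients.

(3n + 2)(5n + 9)(5n − 1)

Among the possible rational roots, n = −2/3 is a root, so (3n + 2) divides it; the quotient is 25n² + 40n − 9.
The remaining quadratic factors as (5n − 1)(5n + 9).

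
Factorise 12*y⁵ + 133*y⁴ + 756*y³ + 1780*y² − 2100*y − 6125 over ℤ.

Trying the rational-root candidates, y = −7/4 is a root, giving the factor (4*y + 7) and quotient 3*y⁴ + 28*y³ + 140*y² + 200*y − 875.
Continuing, y = 5/3 is a root, so (3*y − 5) divides it; the quotient is y³ + 11*y² + 65*y + 175.
Next, y = −5 is a root, so (y + 5) is a factor; dividing leaves y² + 6*y + 35.
The quadratic y² + 6*y + 35 has discriminant −104 < 0 and is irreducible over ℤ.

(3*y − 5)*(4*y + 7)*(y + 5)*(y² + 6*y + 35)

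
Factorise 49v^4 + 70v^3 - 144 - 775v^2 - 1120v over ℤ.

Testing divisors of the constant over divisors of the leading coefficient, v = -4 is a root, so (v + 4) is a factor; dividing leaves 49v^3 - 126v^2 - 271v - 36.
Continuing, v = -9/7 is a root, so (7v + 9) is a factor; dividing leaves 7v^2 - 27v - 4.
The remaining quadratic factors as (v - 4)(7v + 1).

(7v + 1)(7v + 9)(v + 4)(v - 4)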